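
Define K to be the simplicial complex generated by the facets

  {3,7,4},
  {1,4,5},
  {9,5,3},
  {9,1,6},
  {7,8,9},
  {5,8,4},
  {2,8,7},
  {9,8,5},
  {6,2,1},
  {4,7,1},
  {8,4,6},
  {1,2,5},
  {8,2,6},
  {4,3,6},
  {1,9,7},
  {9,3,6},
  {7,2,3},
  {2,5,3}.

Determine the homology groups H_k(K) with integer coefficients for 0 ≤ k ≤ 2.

H_0 = Z,  H_1 = Z^2,  H_2 = Z.

We work with the vertex ordering 1 < 2 < 3 < 4 < 5 < 6 < 7 < 8 < 9. The simplices of K, each written with vertices in increasing order, are:

  0-simplices (9): [1], [2], [3], [4], [5], [6], [7], [8], [9]
  1-simplices (27): (27 of them)
  2-simplices (18): [1,2,5], [1,2,6], [1,4,5], [1,4,7], [1,6,9], [1,7,9], [2,3,5], [2,3,7], [2,6,8], [2,7,8], [3,4,6], [3,4,7], [3,5,9], [3,6,9], [4,5,8], [4,6,8], [5,8,9], [7,8,9]

giving chain groups C_0 ≅ Z^9, C_1 ≅ Z^27, C_2 ≅ Z^18.

∂_1: C_1 → C_0 maps an edge to its endpoints' difference, ∂[p,q] = q − p.
As a 9×27 matrix over Z this has rank 8, with invariant factors (1,1,1,1,1,1,1,1).

Boundary ∂_2: C_2 → C_1 acts by ∂[p,q,r] = [q,r] − [p,r] + [p,q]. For instance
  ∂[7,8,9] = [8,9] − [7,9] + [7,8],
  ∂[2,3,7] = [3,7] − [2,7] + [2,3].
As a 27×18 matrix over Z this has rank 17, with invariant factors (1,1,1,1,1,1,1,1,1,1,1,1,1,1,1,1,1).

Reading off H_k = ker ∂_k / im ∂_{k+1}:

  H_0: rank C_0 − rank ∂_1 = 9 − 8 = 1, and the invariant factors of ∂_1 are all 1, so H_0 = Z.
  H_1: rank ker ∂_1 − rank ∂_2 = (27 − 8) − 17 = 2, and the invariant factors of ∂_2 are all 1, so H_1 = Z^2.
  H_2: rank ker ∂_2 − rank ∂_3 = (18 − 17) − 0 = 1, and there is no ∂_3, so H_2 = Z.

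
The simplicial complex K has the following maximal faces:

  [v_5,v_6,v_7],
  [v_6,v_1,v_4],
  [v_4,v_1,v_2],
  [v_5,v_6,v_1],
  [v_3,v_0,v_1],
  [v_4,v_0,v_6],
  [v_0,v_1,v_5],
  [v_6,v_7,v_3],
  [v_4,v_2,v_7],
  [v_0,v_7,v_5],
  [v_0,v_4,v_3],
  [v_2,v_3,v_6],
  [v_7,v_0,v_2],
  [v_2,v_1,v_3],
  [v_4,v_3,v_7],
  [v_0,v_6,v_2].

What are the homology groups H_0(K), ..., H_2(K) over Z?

Take the total order v_0 < v_1 < v_2 < v_3 < v_4 < v_5 < v_6 < v_7 on the vertex set. Then K (dimension 2) consists of the simplices:

  0-simplices (8): [v_0], [v_1], [v_2], [v_3], [v_4], [v_5], [v_6], [v_7]
  1-simplices (24): (24 of them)
  2-simplices (16): (16 of them)

Hence C_0 ≅ Z^8, C_1 ≅ Z^24, C_2 ≅ Z^16.

Boundary ∂_1: C_1 → C_0 is given by ∂[p,q] = [q] − [p]. For instance
  ∂[v_3,v_7] = [v_7] − [v_3].
As a 8×24 matrix over Z this has rank 7, with invariant factors (1,1,1,1,1,1,1).

The boundary map ∂_2: C_2 → C_1 sends each 2-simplex [p,q,r] to [q,r] − [p,r] + [p,q]. For instance
  ∂[v_3,v_4,v_7] = [v_4,v_7] − [v_3,v_7] + [v_3,v_4],
  ∂[v_0,v_1,v_3] = [v_1,v_3] − [v_0,v_3] + [v_0,v_1].
As a 24×16 matrix over Z this has rank 15, with invariant factors (1,1,1,1,1,1,1,1,1,1,1,1,1,1,1).

From H_k ≅ ker(∂_k) / im(∂_{k+1}) we obtain:

  H_0: rank C_0 − rank ∂_1 = 8 − 7 = 1, and the invariant factors of ∂_1 are all 1, so H_0 = Z.
  H_1: rank ker ∂_1 − rank ∂_2 = (24 − 7) − 15 = 2, and the invariant factors of ∂_2 are all 1, so H_1 = Z^2.
  H_2: rank ker ∂_2 − rank ∂_3 = (16 − 15) − 0 = 1, and there is no ∂_3, so H_2 = Z.

(K is a triangulation of the torus T^2.)

H_0 ≅ Z,  H_1 ≅ Z^2,  H_2 ≅ Z.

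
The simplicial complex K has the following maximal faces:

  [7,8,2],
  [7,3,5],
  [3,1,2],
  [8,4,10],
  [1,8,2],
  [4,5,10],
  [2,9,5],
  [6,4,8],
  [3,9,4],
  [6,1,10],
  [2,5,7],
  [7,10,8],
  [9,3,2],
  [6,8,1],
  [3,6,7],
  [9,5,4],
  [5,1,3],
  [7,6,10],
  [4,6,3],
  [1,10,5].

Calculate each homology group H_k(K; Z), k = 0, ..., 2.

H_0 = Z,  H_1 = Z ⊕ Z/2,  H_2 = 0.

We work with the vertex ordering 1 < 2 < 3 < 4 < 5 < 6 < 7 < 8 < 9 < 10. The simplices of K, each written with vertices in increasing order, are:

  0-simplices (10): [1], [2], [3], [4], [5], [6], [7], [8], [9], [10]
  1-simplices (30): (30 of them)
  2-simplices (20): (20 of them)

giving chain groups C_0 ≅ Z^10, C_1 ≅ Z^30, C_2 ≅ Z^20.

The boundary map ∂_1: C_1 → C_0 sends each edge [p,q] (with p < q) to q − p. For instance
  ∂[2,5] = [5] − [2].
This gives a 10×30 integer matrix of rank 9; reducing to Smith normal form yields diagonal entries (1,1,1,1,1,1,1,1,1).

Boundary ∂_2: C_2 → C_1 maps a triangle to the signed sum of its edges. For instance
  ∂[1,2,3] = [2,3] − [1,3] + [1,2],
  ∂[3,5,7] = [5,7] − [3,7] + [3,5].
The resulting 30×20 matrix has rank 20, and its Smith normal form has invariant factors (1,1,1,1,1,1,1,1,1,1,1,1,1,1,1,1,1,1,1,2).

Reading off H_k = ker ∂_k / im ∂_{k+1}:

  H_0: rank C_0 − rank ∂_1 = 10 − 9 = 1, and the invariant factors of ∂_1 are all 1, so H_0 = Z.
  H_1: rank ker ∂_1 − rank ∂_2 = (30 − 9) − 20 = 1, and ∂_2 has invariant factor 2 > 1, so H_1 = Z ⊕ Z/2.
  H_2: rank ker ∂_2 − rank ∂_3 = (20 − 20) − 0 = 0, and there is no ∂_3, so H_2 = 0.

As a check, the Euler characteristic is 10 − 30 + 20 = 0, which agrees with 1 − 1 + 0 = 0.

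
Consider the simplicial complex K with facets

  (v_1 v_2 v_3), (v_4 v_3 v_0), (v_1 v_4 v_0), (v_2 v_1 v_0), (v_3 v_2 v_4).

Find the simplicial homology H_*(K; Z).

We work with the vertex ordering v_0 < v_1 < v_2 < v_3 < v_4. The simplices of K, each written with vertices in increasing order, are:

  0-simplices (5): [v_0], [v_1], [v_2], [v_3], [v_4]
  1-simplices (10): [v_0,v_1], [v_0,v_2], [v_0,v_3], [v_0,v_4], [v_1,v_2], [v_1,v_3], [v_1,v_4], [v_2,v_3], [v_2,v_4], [v_3,v_4]
  2-simplices (5): [v_0,v_1,v_2], [v_0,v_1,v_4], [v_0,v_3,v_4], [v_1,v_2,v_3], [v_2,v_3,v_4]

Hence C_0 ≅ Z^5, C_1 ≅ Z^10, C_2 ≅ Z^5.

∂_1: C_1 → C_0 is given by ∂[p,q] = [q] − [p].
This gives a 5×10 integer matrix of rank 4; reducing to Smith normal form yields diagonal entries (1,1,1,1).

The boundary map ∂_2: C_2 → C_1 acts by ∂[p,q,r] = [q,r] − [p,r] + [p,q]. For instance
  ∂[v_2,v_3,v_4] = [v_3,v_4] − [v_2,v_4] + [v_2,v_3],
  ∂[v_1,v_2,v_3] = [v_2,v_3] − [v_1,v_3] + [v_1,v_2].
The resulting 10×5 matrix has rank 5, and its Smith normal form has invariant factors (1,1,1,1,1).

Reading off H_k = ker ∂_k / im ∂_{k+1}:

  H_0: rank C_0 − rank ∂_1 = 5 − 4 = 1, and the invariant factors of ∂_1 are all 1, so H_0 = Z.
  H_1: rank ker ∂_1 − rank ∂_2 = (10 − 4) − 5 = 1, and the invariant factors of ∂_2 are all 1, so H_1 = Z.
  H_2: rank ker ∂_2 − rank ∂_3 = (5 − 5) − 0 = 0, and there is no ∂_3, so H_2 = 0.

H_0 = Z,  H_1 = Z,  H_2 = 0.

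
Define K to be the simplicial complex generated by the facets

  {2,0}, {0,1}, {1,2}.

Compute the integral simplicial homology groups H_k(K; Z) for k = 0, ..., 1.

K has 3 vertices, 3 edges.
rank ∂_0 = 0, rank ∂_1 = 2 ⇒ b_0 = 3 − 0 − 2 = 1; all invariant factors of ∂_1 are 1 so no torsion. So H_0 = Z.
rank ∂_1 = 2, rank ∂_2 = 0 ⇒ b_1 = 3 − 2 − 0 = 1. So H_1 = Z.

H_0 = Z,  H_1 = Z.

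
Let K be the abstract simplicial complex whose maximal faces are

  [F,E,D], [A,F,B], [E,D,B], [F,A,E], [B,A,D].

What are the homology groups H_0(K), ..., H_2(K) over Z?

H_0 ≅ Z,  H_1 ≅ Z,  H_2 = 0.

Order the vertices as A < B < D < E < F. Listing each simplex with vertices in this order, K has dimension 2 with simplices:

  0-simplices (5): A, B, D, E, F
  1-simplices (10): AB, AD, AE, AF, BD, BE, BF, DE, DF, EF
  2-simplices (5): ABD, ABF, AEF, BDE, DEF

giving chain groups C_0 ≅ Z^5, C_1 ≅ Z^10, C_2 ≅ Z^5.

∂_1: C_1 → C_0 is given by ∂[p,q] = [q] − [p]. For instance
  ∂BD = D − B.
This gives a 5×10 integer matrix of rank 4; reducing to Smith normal form yields diagonal entries (1,1,1,1).

The boundary map ∂_2: C_2 → C_1 maps a triangle to the signed sum of its edges. For instance
  ∂ABD = BD − AD + AB,
  ∂AEF = EF − AF + AE.
This gives a 10×5 integer matrix of rank 5; reducing to Smith normal form yields diagonal entries (1,1,1,1,1).

From H_k ≅ ker(∂_k) / im(∂_{k+1}) we obtain:

  H_0: rank C_0 − rank ∂_1 = 5 − 4 = 1, and the invariant factors of ∂_1 are all 1, so H_0 ≅ Z.
  H_1: rank ker ∂_1 − rank ∂_2 = (10 − 4) − 5 = 1, and the invariant factors of ∂_2 are all 1, so H_1 ≅ Z.
  H_2: rank ker ∂_2 − rank ∂_3 = (5 − 5) − 0 = 0, and there is no ∂_3, so H_2 ≅ 0.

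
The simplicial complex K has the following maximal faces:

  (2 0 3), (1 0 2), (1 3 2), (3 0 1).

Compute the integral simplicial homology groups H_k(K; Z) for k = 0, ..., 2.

H_0 ≅ Z,  H_1 = 0,  H_2 ≅ Z.

Fix the vertex order 0 < 1 < 2 < 3 and write every simplex with vertices in increasing order. Then dim K = 2 and the simplices of K are:

  0-simplices (4): [0], [1], [2], [3]
  1-simplices (6): [0,1], [0,2], [0,3], [1,2], [1,3], [2,3]
  2-simplices (4): [0,1,2], [0,1,3], [0,2,3], [1,2,3]

giving chain groups C_0 ≅ Z^4, C_1 ≅ Z^6, C_2 ≅ Z^4.

Boundary ∂_1: C_1 → C_0 maps an edge to its endpoints' difference, ∂[p,q] = q − p.
This gives a 4×6 integer matrix of rank 3; reducing to Smith normal form yields diagonal entries (1,1,1).

The boundary map ∂_2: C_2 → C_1 maps a triangle to the signed sum of its edges. For instance
  ∂[0,1,2] = [1,2] − [0,2] + [0,1],
  ∂[0,2,3] = [2,3] − [0,3] + [0,2].
This gives a 6×4 integer matrix of rank 3; reducing to Smith normal form yields diagonal entries (1,1,1).

Computing H_k = (kernel of ∂_k) / (image of ∂_{k+1}):

  H_0: rank C_0 − rank ∂_1 = 4 − 3 = 1, and the invariant factors of ∂_1 are all 1, so H_0 = Z.
  H_1: rank ker ∂_1 − rank ∂_2 = (6 − 3) − 3 = 0, and the invariant factors of ∂_2 are all 1, so H_1 = 0.
  H_2: rank ker ∂_2 − rank ∂_3 = (4 − 3) − 0 = 1, and there is no ∂_3, so H_2 = Z.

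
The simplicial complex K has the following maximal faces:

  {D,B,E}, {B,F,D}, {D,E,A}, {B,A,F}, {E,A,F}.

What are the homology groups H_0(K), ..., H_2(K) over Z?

H_0 ≅ Z,  H_1 ≅ Z,  H_2 = 0.

We work with the vertex ordering A < B < D < E < F. The simplices of K, each written with vertices in increasing order, are:

  0-simplices (5): A, B, D, E, F
  1-simplices (10): AB, AD, AE, AF, BD, BE, BF, DE, DF, EF
  2-simplices (5): ABF, ADE, AEF, BDE, BDF

giving chain groups C_0 ≅ Z^5, C_1 ≅ Z^10, C_2 ≅ Z^5.

The boundary map ∂_1: C_1 → C_0 sends each edge [p,q] (with p < q) to q − p. For instance
  ∂AF = F − A.
The 5×10 boundary matrix has rank 4 and Smith normal form diag(1,1,1,1).

Boundary ∂_2: C_2 → C_1 maps a triangle to the signed sum of its edges. For instance
  ∂AEF = EF − AF + AE,
  ∂ADE = DE − AE + AD.
As a 10×5 matrix over Z this has rank 5, with invariant factors (1,1,1,1,1).

Computing H_k = (kernel of ∂_k) / (image of ∂_{k+1}):

  H_0: rank C_0 − rank ∂_1 = 5 − 4 = 1, and the invariant factors of ∂_1 are all 1, so H_0 = Z.
  H_1: rank ker ∂_1 − rank ∂_2 = (10 − 4) − 5 = 1, and the invariant factors of ∂_2 are all 1, so H_1 = Z.
  H_2: rank ker ∂_2 − rank ∂_3 = (5 − 5) − 0 = 0, and there is no ∂_3, so H_2 = 0.

As a check, the Euler characteristic is 5 − 10 + 5 = 0, which agrees with 1 − 1 + 0 = 0.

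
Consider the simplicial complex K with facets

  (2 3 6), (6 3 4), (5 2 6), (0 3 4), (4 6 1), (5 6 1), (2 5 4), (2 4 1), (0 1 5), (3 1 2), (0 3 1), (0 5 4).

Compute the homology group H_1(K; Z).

H_1 = Z/2.

Take the total order 0 < 1 < 2 < 3 < 4 < 5 < 6 on the vertex set. Then K (dimension 2) consists of the simplices:

  0-simplices (7): [0], [1], [2], [3], [4], [5], [6]
  1-simplices (18): [0,1], [0,3], [0,4], [0,5], [1,2], [1,3], [1,4], [1,5], [1,6], [2,3], [2,4], [2,5], [2,6], [3,4], [3,6], [4,5], [4,6], [5,6]
  2-simplices (12): [0,1,3], [0,1,5], [0,3,4], [0,4,5], [1,2,3], [1,2,4], [1,4,6], [1,5,6], [2,3,6], [2,4,5], [2,5,6], [3,4,6]

so the chain groups are C_0 ≅ Z^7, C_1 ≅ Z^18, C_2 ≅ Z^12.

∂_1: C_1 → C_0 is given by ∂[p,q] = [q] − [p]. For instance
  ∂[4,6] = [6] − [4].
This gives a 7×18 integer matrix of rank 6; reducing to Smith normal form yields diagonal entries (1,1,1,1,1,1).

∂_2: C_2 → C_1 acts by ∂[p,q,r] = [q,r] − [p,r] + [p,q]. For instance
  ∂[0,3,4] = [3,4] − [0,4] + [0,3],
  ∂[1,2,3] = [2,3] − [1,3] + [1,2].
This gives a 18×12 integer matrix of rank 12; reducing to Smith normal form yields diagonal entries (1,1,1,1,1,1,1,1,1,1,1,2).

Computing H_k = (kernel of ∂_k) / (image of ∂_{k+1}):

  H_1: rank ker ∂_1 − rank ∂_2 = (18 − 6) − 12 = 0, and ∂_2 has invariant factor 2 > 1, so H_1 = Z/2.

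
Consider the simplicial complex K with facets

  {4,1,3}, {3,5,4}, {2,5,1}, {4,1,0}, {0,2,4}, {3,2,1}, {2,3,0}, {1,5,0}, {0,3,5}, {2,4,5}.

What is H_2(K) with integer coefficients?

H_2 = 0.

Take the total order 0 < 1 < 2 < 3 < 4 < 5 on the vertex set. Then K (dimension 2) consists of the simplices:

  0-simplices (6): [0], [1], [2], [3], [4], [5]
  1-simplices (15): [0,1], [0,2], [0,3], [0,4], [0,5], [1,2], [1,3], [1,4], [1,5], [2,3], [2,4], [2,5], [3,4], [3,5], [4,5]
  2-simplices (10): [0,1,4], [0,1,5], [0,2,3], [0,2,4], [0,3,5], [1,2,3], [1,2,5], [1,3,4], [2,4,5], [3,4,5]

giving chain groups C_0 ≅ Z^6, C_1 ≅ Z^15, C_2 ≅ Z^10.

The boundary map ∂_1: C_1 → C_0 sends each edge [p,q] (with p < q) to q − p. For instance
  ∂[0,4] = [4] − [0].
The 6×15 boundary matrix has rank 5 and Smith normal form diag(1,1,1,1,1).

∂_2: C_2 → C_1 sends each 2-simplex [p,q,r] to [q,r] − [p,r] + [p,q]. For instance
  ∂[0,1,4] = [1,4] − [0,4] + [0,1],
  ∂[0,2,4] = [2,4] − [0,4] + [0,2].
The 15×10 boundary matrix has rank 10 and Smith normal form diag(1,1,1,1,1,1,1,1,1,2).

Reading off H_k = ker ∂_k / im ∂_{k+1}:

  H_2: rank ker ∂_2 − rank ∂_3 = (10 − 10) − 0 = 0, and there is no ∂_3, so H_2 = 0.

(K is a triangulation of the real projective plane RP^2.)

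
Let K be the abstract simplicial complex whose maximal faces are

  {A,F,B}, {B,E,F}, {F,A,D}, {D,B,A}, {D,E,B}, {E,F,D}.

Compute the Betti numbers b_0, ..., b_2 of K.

b_0 = 1, b_1 = 0, b_2 = 1.

Order the vertices as A < B < D < E < F. Listing each simplex with vertices in this order, K has dimension 2 with simplices:

  0-simplices (5): A, B, D, E, F
  1-simplices (9): AB, AD, AF, BD, BE, BF, DE, DF, EF
  2-simplices (6): ABD, ABF, ADF, BDE, BEF, DEF

Hence C_0 ≅ Z^5, C_1 ≅ Z^9, C_2 ≅ Z^6.

∂_1: C_1 → C_0 maps an edge to its endpoints' difference, ∂[p,q] = q − p.
As a 5×9 matrix over Z this has rank 4, with invariant factors (1,1,1,1).

Boundary ∂_2: C_2 → C_1 sends each 2-simplex [p,q,r] to [q,r] − [p,r] + [p,q]. For instance
  ∂ABD = BD − AD + AB,
  ∂ADF = DF − AF + AD.
This gives a 9×6 integer matrix of rank 5; reducing to Smith normal form yields diagonal entries (1,1,1,1,1).

Computing H_k = (kernel of ∂_k) / (image of ∂_{k+1}):

  H_0: rank C_0 − rank ∂_1 = 5 − 4 = 1, and the invariant factors of ∂_1 are all 1, so H_0 ≅ Z.
  H_1: rank ker ∂_1 − rank ∂_2 = (9 − 4) − 5 = 0, and the invariant factors of ∂_2 are all 1, so H_1 ≅ 0.
  H_2: rank ker ∂_2 − rank ∂_3 = (6 − 5) − 0 = 1, and there is no ∂_3, so H_2 ≅ Z.

(K is a triangulation of the 2-sphere S^2.)

Hence the Betti numbers are b_0 = 1, b_1 = 0, b_2 = 1.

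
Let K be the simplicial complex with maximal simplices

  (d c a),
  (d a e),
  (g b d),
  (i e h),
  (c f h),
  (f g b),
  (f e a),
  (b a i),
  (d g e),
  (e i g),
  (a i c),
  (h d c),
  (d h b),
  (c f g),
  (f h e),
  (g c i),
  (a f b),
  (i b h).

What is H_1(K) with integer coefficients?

H_1 ≅ Z^2.

Order the vertices as a < b < c < d < e < f < g < h < i. Listing each simplex with vertices in this order, K has dimension 2 with simplices:

  0-simplices (9): a, b, c, d, e, f, g, h, i
  1-simplices (27): ab, ac, ad, ae, af, ai, bd, bf, bg, bh, bi, cd, cf, cg, ch, ci, de, dg, dh, ef, eg, eh, ei, fg, fh, gi, hi
  2-simplices (18): abf, abi, acd, aci, ade, aef, bdg, bdh, bfg, bhi, cdh, cfg, cfh, cgi, deg, efh, egi, ehi

so the chain groups are C_0 ≅ Z^9, C_1 ≅ Z^27, C_2 ≅ Z^18.

Boundary ∂_1: C_1 → C_0 maps an edge to its endpoints' difference, ∂[p,q] = q − p.
The resulting 9×27 matrix has rank 8, and its Smith normal form has invariant factors (1,1,1,1,1,1,1,1).

The boundary map ∂_2: C_2 → C_1 maps a triangle to the signed sum of its edges. For instance
  ∂ehi = hi − ei + eh,
  ∂bhi = hi − bi + bh.
The 27×18 boundary matrix has rank 17 and Smith normal form diag(1,1,1,1,1,1,1,1,1,1,1,1,1,1,1,1,1).

Computing H_k = (kernel of ∂_k) / (image of ∂_{k+1}):

  H_1: rank ker ∂_1 − rank ∂_2 = (27 − 8) − 17 = 2, and the invariant factors of ∂_2 are all 1, so H_1 = Z^2.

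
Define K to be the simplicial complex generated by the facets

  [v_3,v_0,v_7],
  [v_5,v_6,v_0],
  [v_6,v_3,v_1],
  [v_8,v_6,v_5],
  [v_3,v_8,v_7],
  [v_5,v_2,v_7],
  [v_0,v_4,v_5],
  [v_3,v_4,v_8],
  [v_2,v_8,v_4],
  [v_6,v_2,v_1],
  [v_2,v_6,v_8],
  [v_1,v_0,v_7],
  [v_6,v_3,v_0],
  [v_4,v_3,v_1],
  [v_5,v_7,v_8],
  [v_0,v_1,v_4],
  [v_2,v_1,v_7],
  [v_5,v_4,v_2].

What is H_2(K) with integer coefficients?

Take the total order v_0 < v_1 < v_2 < v_3 < v_4 < v_5 < v_6 < v_7 < v_8 on the vertex set. Then K (dimension 2) consists of the simplices:

  0-simplices (9): [v_0], [v_1], [v_2], [v_3], [v_4], [v_5], [v_6], [v_7], [v_8]
  1-simplices (27): (27 of them)
  2-simplices (18): (18 of them)

Hence C_0 ≅ Z^9, C_1 ≅ Z^27, C_2 ≅ Z^18.

Boundary ∂_1: C_1 → C_0 is given by ∂[p,q] = [q] − [p].
This gives a 9×27 integer matrix of rank 8; reducing to Smith normal form yields diagonal entries (1,1,1,1,1,1,1,1).

Boundary ∂_2: C_2 → C_1 maps a triangle to the signed sum of its edges. For instance
  ∂[v_1,v_2,v_6] = [v_2,v_6] − [v_1,v_6] + [v_1,v_2],
  ∂[v_2,v_4,v_8] = [v_4,v_8] − [v_2,v_8] + [v_2,v_4].
As a 27×18 matrix over Z this has rank 18, with invariant factors (1,1,1,1,1,1,1,1,1,1,1,1,1,1,1,1,1,2).

Now H_k = ker ∂_k / im ∂_{k+1}, so:

  H_2: rank ker ∂_2 − rank ∂_3 = (18 − 18) − 0 = 0, and there is no ∂_3, so H_2 = 0.

H_2 ≅ 0.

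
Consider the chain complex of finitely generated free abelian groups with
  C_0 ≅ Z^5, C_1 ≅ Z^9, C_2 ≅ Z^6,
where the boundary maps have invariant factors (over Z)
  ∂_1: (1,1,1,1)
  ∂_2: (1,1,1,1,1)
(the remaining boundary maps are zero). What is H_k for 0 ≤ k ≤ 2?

H_0: b_0 = 5 − 0 − 4 = 1; torsion from ∂_1 factors > 1: none. So H_0 ≅ Z.
H_1: b_1 = 9 − 4 − 5 = 0; torsion from ∂_2 factors > 1: none. So H_1 ≅ 0.
H_2: b_2 = 6 − 5 − 0 = 1; torsion from ∂_3 factors > 1: none. So H_2 ≅ Z.

H_0 ≅ Z,  H_1 = 0,  H_2 ≅ Z.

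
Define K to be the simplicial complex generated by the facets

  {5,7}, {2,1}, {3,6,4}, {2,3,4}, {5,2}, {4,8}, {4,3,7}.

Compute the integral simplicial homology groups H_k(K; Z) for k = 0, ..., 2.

H_0 = Z,  H_1 = Z,  H_2 = 0.

We work with the vertex ordering 1 < 2 < 3 < 4 < 5 < 6 < 7 < 8. The simplices of K, each written with vertices in increasing order, are:

  0-simplices (8): [1], [2], [3], [4], [5], [6], [7], [8]
  1-simplices (11): [1,2], [2,3], [2,4], [2,5], [3,4], [3,6], [3,7], [4,6], [4,7], [4,8], [5,7]
  2-simplices (3): [2,3,4], [3,4,6], [3,4,7]

giving chain groups C_0 ≅ Z^8, C_1 ≅ Z^11, C_2 ≅ Z^3.

∂_1: C_1 → C_0 maps an edge to its endpoints' difference, ∂[p,q] = q − p.
As a 8×11 matrix over Z this has rank 7, with invariant factors (1,1,1,1,1,1,1).

∂_2: C_2 → C_1 acts by ∂[p,q,r] = [q,r] − [p,r] + [p,q]. For instance
  ∂[3,4,6] = [4,6] − [3,6] + [3,4],
  ∂[2,3,4] = [3,4] − [2,4] + [2,3].
The resulting 11×3 matrix has rank 3, and its Smith normal form has invariant factors (1,1,1).

Reading off H_k = ker ∂_k / im ∂_{k+1}:

  H_0: rank C_0 − rank ∂_1 = 8 − 7 = 1, and the invariant factors of ∂_1 are all 1, so H_0 = Z.
  H_1: rank ker ∂_1 − rank ∂_2 = (11 − 7) − 3 = 1, and the invariant factors of ∂_2 are all 1, so H_1 = Z.
  H_2: rank ker ∂_2 − rank ∂_3 = (3 − 3) − 0 = 0, and there is no ∂_3, so H_2 = 0.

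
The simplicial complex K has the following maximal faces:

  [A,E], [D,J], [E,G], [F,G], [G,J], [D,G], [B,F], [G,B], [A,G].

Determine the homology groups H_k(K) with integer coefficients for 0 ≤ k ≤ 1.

H_0 = Z,  H_1 = Z^3.

We work with the vertex ordering A < B < D < E < F < G < J. The simplices of K, each written with vertices in increasing order, are:

  0-simplices (7): A, B, D, E, F, G, J
  1-simplices (9): AE, AG, BF, BG, DG, DJ, EG, FG, GJ

Hence C_0 ≅ Z^7, C_1 ≅ Z^9.

The boundary map ∂_1: C_1 → C_0 sends each edge [p,q] (with p < q) to q − p.
The 7×9 boundary matrix has rank 6 and Smith normal form diag(1,1,1,1,1,1).

Reading off H_k = ker ∂_k / im ∂_{k+1}:

  H_0: rank C_0 − rank ∂_1 = 7 − 6 = 1, and the invariant factors of ∂_1 are all 1, so H_0 = Z.
  H_1: rank ker ∂_1 − rank ∂_2 = (9 − 6) − 0 = 3, and there is no ∂_2, so H_1 = Z^3.

As a check, the Euler characteristic is 7 − 9 = -2, which agrees with 1 − 3 = -2.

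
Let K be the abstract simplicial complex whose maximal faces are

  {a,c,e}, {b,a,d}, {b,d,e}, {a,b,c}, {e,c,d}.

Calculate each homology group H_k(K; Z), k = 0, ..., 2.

Order the vertices as a < b < c < d < e. Listing each simplex with vertices in this order, K has dimension 2 with simplices:

  0-simplices (5): a, b, c, d, e
  1-simplices (10): ab, ac, ad, ae, bc, bd, be, cd, ce, de
  2-simplices (5): abc, abd, ace, bde, cde

so the chain groups are C_0 ≅ Z^5, C_1 ≅ Z^10, C_2 ≅ Z^5.

∂_1: C_1 → C_0 sends each edge [p,q] (with p < q) to q − p. For instance
  ∂ae = e − a.
The resulting 5×10 matrix has rank 4, and its Smith normal form has invariant factors (1,1,1,1).

∂_2: C_2 → C_1 maps a triangle to the signed sum of its edges. For instance
  ∂bde = de − be + bd,
  ∂ace = ce − ae + ac.
The resulting 10×5 matrix has rank 5, and its Smith normal form has invariant factors (1,1,1,1,1).

Reading off H_k = ker ∂_k / im ∂_{k+1}:

  H_0: rank C_0 − rank ∂_1 = 5 − 4 = 1, and the invariant factors of ∂_1 are all 1, so H_0 = Z.
  H_1: rank ker ∂_1 − rank ∂_2 = (10 − 4) − 5 = 1, and the invariant factors of ∂_2 are all 1, so H_1 = Z.
  H_2: rank ker ∂_2 − rank ∂_3 = (5 − 5) − 0 = 0, and there is no ∂_3, so H_2 = 0.

As a check, the Euler characteristic is 5 − 10 + 5 = 0, which agrees with 1 − 1 + 0 = 0.
(K is a triangulation of the Möbius band.)

H_0 = Z,  H_1 = Z,  H_2 = 0.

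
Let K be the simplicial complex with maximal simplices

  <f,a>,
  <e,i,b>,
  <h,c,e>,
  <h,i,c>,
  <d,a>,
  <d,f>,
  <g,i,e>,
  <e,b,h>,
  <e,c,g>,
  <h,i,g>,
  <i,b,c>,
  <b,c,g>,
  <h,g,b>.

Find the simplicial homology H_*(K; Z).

H_0 ≅ Z^2,  H_1 ≅ Z ⊕ Z/2,  H_2 = 0.

Fix the vertex order a < b < c < d < e < f < g < h < i and write every simplex with vertices in increasing order. Then dim K = 2 and the simplices of K are:

  0-simplices (9): a, b, c, d, e, f, g, h, i
  1-simplices (18): ad, af, bc, be, bg, bh, bi, ce, cg, ch, ci, df, eg, eh, ei, gh, gi, hi
  2-simplices (10): bcg, bci, beh, bei, bgh, ceg, ceh, chi, egi, ghi

giving chain groups C_0 ≅ Z^9, C_1 ≅ Z^18, C_2 ≅ Z^10.

∂_1: C_1 → C_0 is given by ∂[p,q] = [q] − [p]. For instance
  ∂bi = i − b.
The 9×18 boundary matrix has rank 7 and Smith normal form diag(1,1,1,1,1,1,1).

∂_2: C_2 → C_1 maps a triangle to the signed sum of its edges. For instance
  ∂chi = hi − ci + ch,
  ∂bei = ei − bi + be.
The 18×10 boundary matrix has rank 10 and Smith normal form diag(1,1,1,1,1,1,1,1,1,2).

From H_k ≅ ker(∂_k) / im(∂_{k+1}) we obtain:

  H_0: rank C_0 − rank ∂_1 = 9 − 7 = 2, and the invariant factors of ∂_1 are all 1, so H_0 = Z^2.
  H_1: rank ker ∂_1 − rank ∂_2 = (18 − 7) − 10 = 1, and ∂_2 has invariant factor 2 > 1, so H_1 = Z ⊕ Z/2.
  H_2: rank ker ∂_2 − rank ∂_3 = (10 − 10) − 0 = 0, and there is no ∂_3, so H_2 = 0.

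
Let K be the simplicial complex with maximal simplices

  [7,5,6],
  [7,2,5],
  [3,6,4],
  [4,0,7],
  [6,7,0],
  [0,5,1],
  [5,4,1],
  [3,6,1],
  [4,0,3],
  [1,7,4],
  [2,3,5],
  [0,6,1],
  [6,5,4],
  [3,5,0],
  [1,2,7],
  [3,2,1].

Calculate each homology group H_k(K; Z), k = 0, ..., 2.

Fix the vertex order 0 < 1 < 2 < 3 < 4 < 5 < 6 < 7 and write every simplex with vertices in increasing order. Then dim K = 2 and the simplices of K are:

  0-simplices (8): [0], [1], [2], [3], [4], [5], [6], [7]
  1-simplices (24): (24 of them)
  2-simplices (16): [0,1,5], [0,1,6], [0,3,4], [0,3,5], [0,4,7], [0,6,7], [1,2,3], [1,2,7], [1,3,6], [1,4,5], [1,4,7], [2,3,5], [2,5,7], [3,4,6], [4,5,6], [5,6,7]

giving chain groups C_0 ≅ Z^8, C_1 ≅ Z^24, C_2 ≅ Z^16.

Boundary ∂_1: C_1 → C_0 is given by ∂[p,q] = [q] − [p]. For instance
  ∂[2,7] = [7] − [2].
The 8×24 boundary matrix has rank 7 and Smith normal form diag(1,1,1,1,1,1,1).

The boundary map ∂_2: C_2 → C_1 acts by ∂[p,q,r] = [q,r] − [p,r] + [p,q]. For instance
  ∂[1,4,7] = [4,7] − [1,7] + [1,4],
  ∂[1,2,3] = [2,3] − [1,3] + [1,2].
As a 24×16 matrix over Z this has rank 15, with invariant factors (1,1,1,1,1,1,1,1,1,1,1,1,1,1,1).

Reading off H_k = ker ∂_k / im ∂_{k+1}:

  H_0: rank C_0 − rank ∂_1 = 8 − 7 = 1, and the invariant factors of ∂_1 are all 1, so H_0 ≅ Z.
  H_1: rank ker ∂_1 − rank ∂_2 = (24 − 7) − 15 = 2, and the invariant factors of ∂_2 are all 1, so H_1 ≅ Z^2.
  H_2: rank ker ∂_2 − rank ∂_3 = (16 − 15) − 0 = 1, and there is no ∂_3, so H_2 ≅ Z.

H_0 = Z,  H_1 = Z^2,  H_2 = Z.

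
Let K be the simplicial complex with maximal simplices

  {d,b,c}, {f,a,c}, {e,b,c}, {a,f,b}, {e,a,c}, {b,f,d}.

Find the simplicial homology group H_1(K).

We work with the vertex ordering a < b < c < d < e < f. The simplices of K, each written with vertices in increasing order, are:

  0-simplices (6): a, b, c, d, e, f
  1-simplices (12): ab, ac, ae, af, bc, bd, be, bf, cd, ce, cf, df
  2-simplices (6): abf, ace, acf, bcd, bce, bdf

giving chain groups C_0 ≅ Z^6, C_1 ≅ Z^12, C_2 ≅ Z^6.

∂_1: C_1 → C_0 maps an edge to its endpoints' difference, ∂[p,q] = q − p.
As a 6×12 matrix over Z this has rank 5, with invariant factors (1,1,1,1,1).

Boundary ∂_2: C_2 → C_1 sends each 2-simplex [p,q,r] to [q,r] − [p,r] + [p,q]. For instance
  ∂bdf = df − bf + bd,
  ∂bce = ce − be + bc.
The resulting 12×6 matrix has rank 6, and its Smith normal form has invariant factors (1,1,1,1,1,1).

Computing H_k = (kernel of ∂_k) / (image of ∂_{k+1}):

  H_1: rank ker ∂_1 − rank ∂_2 = (12 − 5) − 6 = 1, and the invariant factors of ∂_2 are all 1, so H_1 = Z.

H_1 ≅ Z.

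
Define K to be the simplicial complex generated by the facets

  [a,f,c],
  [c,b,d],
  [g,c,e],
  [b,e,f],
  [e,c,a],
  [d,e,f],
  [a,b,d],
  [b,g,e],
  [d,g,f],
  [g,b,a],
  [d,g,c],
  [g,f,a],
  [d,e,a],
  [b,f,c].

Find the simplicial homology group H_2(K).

We work with the vertex ordering a < b < c < d < e < f < g. The simplices of K, each written with vertices in increasing order, are:

  0-simplices (7): a, b, c, d, e, f, g
  1-simplices (21): ab, ac, ad, ae, af, ag, bc, bd, be, bf, bg, cd, ce, cf, cg, de, df, dg, ef, eg, fg
  2-simplices (14): abd, abg, ace, acf, ade, afg, bcd, bcf, bef, beg, cdg, ceg, def, dfg

giving chain groups C_0 ≅ Z^7, C_1 ≅ Z^21, C_2 ≅ Z^14.

The boundary map ∂_1: C_1 → C_0 sends each edge [p,q] (with p < q) to q − p. For instance
  ∂cf = f − c.
As a 7×21 matrix over Z this has rank 6, with invariant factors (1,1,1,1,1,1).

Boundary ∂_2: C_2 → C_1 acts by ∂[p,q,r] = [q,r] − [p,r] + [p,q]. For instance
  ∂bcf = cf − bf + bc,
  ∂abg = bg − ag + ab.
As a 21×14 matrix over Z this has rank 13, with invariant factors (1,1,1,1,1,1,1,1,1,1,1,1,1).

From H_k ≅ ker(∂_k) / im(∂_{k+1}) we obtain:

  H_2: rank ker ∂_2 − rank ∂_3 = (14 − 13) − 0 = 1, and there is no ∂_3, so H_2 = Z.

H_2 = Z.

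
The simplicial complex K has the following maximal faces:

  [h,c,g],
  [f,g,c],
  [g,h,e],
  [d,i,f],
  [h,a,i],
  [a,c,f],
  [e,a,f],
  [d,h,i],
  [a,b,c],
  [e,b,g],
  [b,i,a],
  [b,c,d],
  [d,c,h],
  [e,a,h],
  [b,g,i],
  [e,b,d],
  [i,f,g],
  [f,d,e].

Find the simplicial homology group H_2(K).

H_2 = Z.

Fix the vertex order a < b < c < d < e < f < g < h < i and write every simplex with vertices in increasing order. Then dim K = 2 and the simplices of K are:

  0-simplices (9): a, b, c, d, e, f, g, h, i
  1-simplices (27): ab, ac, ae, af, ah, ai, bc, bd, be, bg, bi, cd, cf, cg, ch, de, df, dh, di, ef, eg, eh, fg, fi, gh, gi, hi
  2-simplices (18): abc, abi, acf, aef, aeh, ahi, bcd, bde, beg, bgi, cdh, cfg, cgh, def, dfi, dhi, egh, fgi

Hence C_0 ≅ Z^9, C_1 ≅ Z^27, C_2 ≅ Z^18.

The boundary map ∂_1: C_1 → C_0 sends each edge [p,q] (with p < q) to q − p. For instance
  ∂df = f − d.
This gives a 9×27 integer matrix of rank 8; reducing to Smith normal form yields diagonal entries (1,1,1,1,1,1,1,1).

The boundary map ∂_2: C_2 → C_1 sends each 2-simplex [p,q,r] to [q,r] − [p,r] + [p,q]. For instance
  ∂bde = de − be + bd,
  ∂beg = eg − bg + be.
The 27×18 boundary matrix has rank 17 and Smith normal form diag(1,1,1,1,1,1,1,1,1,1,1,1,1,1,1,1,1).

From H_k ≅ ker(∂_k) / im(∂_{k+1}) we obtain:

  H_2: rank ker ∂_2 − rank ∂_3 = (18 − 17) − 0 = 1, and there is no ∂_3, so H_2 ≅ Z.

(K is a triangulation of the torus T^2.)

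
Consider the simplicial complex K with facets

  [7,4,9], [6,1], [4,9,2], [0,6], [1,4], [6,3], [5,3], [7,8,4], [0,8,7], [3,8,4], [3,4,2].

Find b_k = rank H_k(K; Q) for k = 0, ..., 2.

b_0 = 1, b_1 = 2, b_2 = 0.

Take the total order 0 < 1 < 2 < 3 < 4 < 5 < 6 < 7 < 8 < 9 on the vertex set. Then K (dimension 2) consists of the simplices:

  0-simplices (10): [0], [1], [2], [3], [4], [5], [6], [7], [8], [9]
  1-simplices (17): [0,6], [0,7], [0,8], [1,4], [1,6], [2,3], [2,4], [2,9], [3,4], [3,5], [3,6], [3,8], [4,7], [4,8], [4,9], [7,8], [7,9]
  2-simplices (6): [0,7,8], [2,3,4], [2,4,9], [3,4,8], [4,7,8], [4,7,9]

so the chain groups are C_0 ≅ Z^10, C_1 ≅ Z^17, C_2 ≅ Z^6.

The boundary map ∂_1: C_1 → C_0 sends each edge [p,q] (with p < q) to q − p. For instance
  ∂[4,9] = [9] − [4].
The 10×17 boundary matrix has rank 9 and Smith normal form diag(1,1,1,1,1,1,1,1,1).

Boundary ∂_2: C_2 → C_1 maps a triangle to the signed sum of its edges. For instance
  ∂[2,4,9] = [4,9] − [2,9] + [2,4],
  ∂[2,3,4] = [3,4] − [2,4] + [2,3].
The resulting 17×6 matrix has rank 6, and its Smith normal form has invariant factors (1,1,1,1,1,1).

Now H_k = ker ∂_k / im ∂_{k+1}, so:

  H_0: rank C_0 − rank ∂_1 = 10 − 9 = 1, and the invariant factors of ∂_1 are all 1, so H_0 = Z.
  H_1: rank ker ∂_1 − rank ∂_2 = (17 − 9) − 6 = 2, and the invariant factors of ∂_2 are all 1, so H_1 = Z^2.
  H_2: rank ker ∂_2 − rank ∂_3 = (6 − 6) − 0 = 0, and there is no ∂_3, so H_2 = 0.

Hence the Betti numbers are b_0 = 1, b_1 = 2, b_2 = 0.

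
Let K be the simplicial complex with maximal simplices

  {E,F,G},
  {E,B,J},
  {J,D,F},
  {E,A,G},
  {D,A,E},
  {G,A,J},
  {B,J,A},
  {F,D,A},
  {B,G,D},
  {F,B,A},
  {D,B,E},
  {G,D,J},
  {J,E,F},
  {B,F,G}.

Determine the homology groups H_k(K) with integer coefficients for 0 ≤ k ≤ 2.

Take the total order A < B < D < E < F < G < J on the vertex set. Then K (dimension 2) consists of the simplices:

  0-simplices (7): A, B, D, E, F, G, J
  1-simplices (21): AB, AD, AE, AF, AG, AJ, BD, BE, BF, BG, BJ, DE, DF, DG, DJ, EF, EG, EJ, FG, FJ, GJ
  2-simplices (14): ABF, ABJ, ADE, ADF, AEG, AGJ, BDE, BDG, BEJ, BFG, DFJ, DGJ, EFG, EFJ

Hence C_0 ≅ Z^7, C_1 ≅ Z^21, C_2 ≅ Z^14.

∂_1: C_1 → C_0 sends each edge [p,q] (with p < q) to q − p. For instance
  ∂DF = F − D.
As a 7×21 matrix over Z this has rank 6, with invariant factors (1,1,1,1,1,1).

The boundary map ∂_2: C_2 → C_1 acts by ∂[p,q,r] = [q,r] − [p,r] + [p,q]. For instance
  ∂EFG = FG − EG + EF,
  ∂ABF = BF − AF + AB.
The 21×14 boundary matrix has rank 13 and Smith normal form diag(1,1,1,1,1,1,1,1,1,1,1,1,1).

From H_k ≅ ker(∂_k) / im(∂_{k+1}) we obtain:

  H_0: rank C_0 − rank ∂_1 = 7 − 6 = 1, and the invariant factors of ∂_1 are all 1, so H_0 = Z.
  H_1: rank ker ∂_1 − rank ∂_2 = (21 − 6) − 13 = 2, and the invariant factors of ∂_2 are all 1, so H_1 = Z^2.
  H_2: rank ker ∂_2 − rank ∂_3 = (14 − 13) − 0 = 1, and there is no ∂_3, so H_2 = Z.

(K is a triangulation of the torus T^2.)

H_0 = Z,  H_1 = Z^2,  H_2 = Z.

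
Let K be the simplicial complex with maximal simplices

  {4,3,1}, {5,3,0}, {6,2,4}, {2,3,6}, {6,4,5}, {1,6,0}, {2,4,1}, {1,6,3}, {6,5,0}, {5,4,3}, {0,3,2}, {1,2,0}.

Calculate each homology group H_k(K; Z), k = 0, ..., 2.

H_0 = Z,  H_1 = Z/2,  H_2 = 0.

K has 7 vertices, 18 edges, 12 triangles.
rank ∂_0 = 0, rank ∂_1 = 6 ⇒ b_0 = 7 − 0 − 6 = 1; all invariant factors of ∂_1 are 1 so no torsion. So H_0 = Z.
rank ∂_1 = 6, rank ∂_2 = 12 ⇒ b_1 = 18 − 6 − 12 = 0; ∂_2 has invariant factor(s) [2] giving torsion. So H_1 = Z/2.
rank ∂_2 = 12, rank ∂_3 = 0 ⇒ b_2 = 12 − 12 − 0 = 0. So H_2 = 0.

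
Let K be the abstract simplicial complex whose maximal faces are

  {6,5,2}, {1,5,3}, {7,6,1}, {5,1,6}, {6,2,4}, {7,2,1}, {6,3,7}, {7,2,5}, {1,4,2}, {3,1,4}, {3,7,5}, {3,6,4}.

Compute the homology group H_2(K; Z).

H_2 ≅ 0.

K has 7 vertices, 18 edges, 12 triangles.
rank ∂_2 = 12, rank ∂_3 = 0 ⇒ b_2 = 12 − 12 − 0 = 0. So H_2 ≅ 0.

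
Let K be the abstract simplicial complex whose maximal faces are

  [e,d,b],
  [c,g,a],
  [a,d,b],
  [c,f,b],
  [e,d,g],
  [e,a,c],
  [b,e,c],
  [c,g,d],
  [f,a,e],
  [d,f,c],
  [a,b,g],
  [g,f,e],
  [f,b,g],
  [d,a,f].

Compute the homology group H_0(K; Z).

Fix the vertex order a < b < c < d < e < f < g and write every simplex with vertices in increasing order. Then dim K = 2 and the simplices of K are:

  0-simplices (7): a, b, c, d, e, f, g
  1-simplices (21): ab, ac, ad, ae, af, ag, bc, bd, be, bf, bg, cd, ce, cf, cg, de, df, dg, ef, eg, fg
  2-simplices (14): abd, abg, ace, acg, adf, aef, bce, bcf, bde, bfg, cdf, cdg, deg, efg

Hence C_0 ≅ Z^7, C_1 ≅ Z^21, C_2 ≅ Z^14.

∂_1: C_1 → C_0 sends each edge [p,q] (with p < q) to q − p. For instance
  ∂ad = d − a.
The 7×21 boundary matrix has rank 6 and Smith normal form diag(1,1,1,1,1,1).

∂_2: C_2 → C_1 sends each 2-simplex [p,q,r] to [q,r] − [p,r] + [p,q]. For instance
  ∂cdg = dg − cg + cd,
  ∂bce = ce − be + bc.
As a 21×14 matrix over Z this has rank 13, with invariant factors (1,1,1,1,1,1,1,1,1,1,1,1,1).

From H_k ≅ ker(∂_k) / im(∂_{k+1}) we obtain:

  H_0: rank C_0 − rank ∂_1 = 7 − 6 = 1, and the invariant factors of ∂_1 are all 1, so H_0 = Z.

H_0 ≅ Z.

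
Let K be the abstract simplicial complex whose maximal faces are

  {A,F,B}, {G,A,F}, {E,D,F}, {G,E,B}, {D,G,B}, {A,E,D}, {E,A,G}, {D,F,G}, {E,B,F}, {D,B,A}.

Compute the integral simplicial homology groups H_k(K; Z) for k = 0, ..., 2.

We work with the vertex ordering A < B < D < E < F < G. The simplices of K, each written with vertices in increasing order, are:

  0-simplices (6): A, B, D, E, F, G
  1-simplices (15): AB, AD, AE, AF, AG, BD, BE, BF, BG, DE, DF, DG, EF, EG, FG
  2-simplices (10): ABD, ABF, ADE, AEG, AFG, BDG, BEF, BEG, DEF, DFG

so the chain groups are C_0 ≅ Z^6, C_1 ≅ Z^15, C_2 ≅ Z^10.

Boundary ∂_1: C_1 → C_0 is given by ∂[p,q] = [q] − [p]. For instance
  ∂EF = F − E.
The 6×15 boundary matrix has rank 5 and Smith normal form diag(1,1,1,1,1).

Boundary ∂_2: C_2 → C_1 acts by ∂[p,q,r] = [q,r] − [p,r] + [p,q]. For instance
  ∂ABD = BD − AD + AB,
  ∂AEG = EG − AG + AE.
As a 15×10 matrix over Z this has rank 10, with invariant factors (1,1,1,1,1,1,1,1,1,2).

From H_k ≅ ker(∂_k) / im(∂_{k+1}) we obtain:

  H_0: rank C_0 − rank ∂_1 = 6 − 5 = 1, and the invariant factors of ∂_1 are all 1, so H_0 = Z.
  H_1: rank ker ∂_1 − rank ∂_2 = (15 − 5) − 10 = 0, and ∂_2 has invariant factor 2 > 1, so H_1 = Z/2.
  H_2: rank ker ∂_2 − rank ∂_3 = (10 − 10) − 0 = 0, and there is no ∂_3, so H_2 = 0.

(K is a triangulation of the real projective plane RP^2.)

H_0 = Z,  H_1 = Z/2,  H_2 = 0.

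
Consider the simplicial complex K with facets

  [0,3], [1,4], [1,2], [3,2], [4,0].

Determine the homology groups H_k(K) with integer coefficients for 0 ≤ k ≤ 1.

H_0 = Z,  H_1 = Z.

Fix the vertex order 0 < 1 < 2 < 3 < 4 and write every simplex with vertices in increasing order. Then dim K = 1 and the simplices of K are:

  0-simplices (5): [0], [1], [2], [3], [4]
  1-simplices (5): [0,3], [0,4], [1,2], [1,4], [2,3]

so the chain groups are C_0 ≅ Z^5, C_1 ≅ Z^5.

∂_1: C_1 → C_0 sends each edge [p,q] (with p < q) to q − p. For instance
  ∂[1,2] = [2] − [1].
The 5×5 boundary matrix has rank 4 and Smith normal form diag(1,1,1,1).

Computing H_k = (kernel of ∂_k) / (image of ∂_{k+1}):

  H_0: rank C_0 − rank ∂_1 = 5 − 4 = 1, and the invariant factors of ∂_1 are all 1, so H_0 ≅ Z.
  H_1: rank ker ∂_1 − rank ∂_2 = (5 − 4) − 0 = 1, and there is no ∂_2, so H_1 ≅ Z.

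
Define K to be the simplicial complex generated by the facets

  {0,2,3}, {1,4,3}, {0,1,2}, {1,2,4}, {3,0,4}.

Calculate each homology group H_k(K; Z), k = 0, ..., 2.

K has 5 vertices, 10 edges, 5 triangles.
rank ∂_0 = 0, rank ∂_1 = 4 ⇒ b_0 = 5 − 0 − 4 = 1; all invariant factors of ∂_1 are 1 so no torsion. So H_0 = Z.
rank ∂_1 = 4, rank ∂_2 = 5 ⇒ b_1 = 10 − 4 − 5 = 1; all invariant factors of ∂_2 are 1 so no torsion. So H_1 = Z.
rank ∂_2 = 5, rank ∂_3 = 0 ⇒ b_2 = 5 − 5 − 0 = 0. So H_2 = 0.

H_0 ≅ Z,  H_1 ≅ Z,  H_2 = 0.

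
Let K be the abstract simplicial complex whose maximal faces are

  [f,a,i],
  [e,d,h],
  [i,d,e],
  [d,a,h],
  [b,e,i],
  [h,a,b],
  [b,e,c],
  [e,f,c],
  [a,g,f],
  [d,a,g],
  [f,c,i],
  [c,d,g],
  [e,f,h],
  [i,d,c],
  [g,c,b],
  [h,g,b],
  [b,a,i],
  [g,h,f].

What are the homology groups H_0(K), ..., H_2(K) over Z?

H_0 ≅ Z,  H_1 ≅ Z ⊕ Z_2,  H_2 = 0.

Take the total order a < b < c < d < e < f < g < h < i on the vertex set. Then K (dimension 2) consists of the simplices:

  0-simplices (9): a, b, c, d, e, f, g, h, i
  1-simplices (27): ab, ad, af, ag, ah, ai, bc, be, bg, bh, bi, cd, ce, cf, cg, ci, de, dg, dh, di, ef, eh, ei, fg, fh, fi, gh
  2-simplices (18): abh, abi, adg, adh, afg, afi, bce, bcg, bei, bgh, cdg, cdi, cef, cfi, deh, dei, efh, fgh

giving chain groups C_0 ≅ Z^9, C_1 ≅ Z^27, C_2 ≅ Z^18.

The boundary map ∂_1: C_1 → C_0 sends each edge [p,q] (with p < q) to q − p. For instance
  ∂be = e − b.
The 9×27 boundary matrix has rank 8 and Smith normal form diag(1,1,1,1,1,1,1,1).

The boundary map ∂_2: C_2 → C_1 sends each 2-simplex [p,q,r] to [q,r] − [p,r] + [p,q]. For instance
  ∂efh = fh − eh + ef,
  ∂abi = bi − ai + ab.
As a 27×18 matrix over Z this has rank 18, with invariant factors (1,1,1,1,1,1,1,1,1,1,1,1,1,1,1,1,1,2).

Computing H_k = (kernel of ∂_k) / (image of ∂_{k+1}):

  H_0: rank C_0 − rank ∂_1 = 9 − 8 = 1, and the invariant factors of ∂_1 are all 1, so H_0 = Z.
  H_1: rank ker ∂_1 − rank ∂_2 = (27 − 8) − 18 = 1, and ∂_2 has invariant factor 2 > 1, so H_1 = Z ⊕ Z_2.
  H_2: rank ker ∂_2 − rank ∂_3 = (18 − 18) − 0 = 0, and there is no ∂_3, so H_2 = 0.

As a check, the Euler characteristic is 9 − 27 + 18 = 0, which agrees with 1 − 1 + 0 = 0.
(K is a triangulation of the Klein bottle.)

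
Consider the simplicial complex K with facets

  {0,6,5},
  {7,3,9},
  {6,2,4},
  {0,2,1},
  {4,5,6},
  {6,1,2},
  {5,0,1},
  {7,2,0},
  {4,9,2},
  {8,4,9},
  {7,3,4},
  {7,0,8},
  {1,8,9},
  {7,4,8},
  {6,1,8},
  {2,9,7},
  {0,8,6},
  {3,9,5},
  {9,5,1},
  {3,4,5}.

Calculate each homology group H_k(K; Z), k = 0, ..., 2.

H_0 ≅ Z,  H_1 ≅ Z × Z/2,  H_2 = 0.

Order the vertices as 0 < 1 < 2 < 3 < 4 < 5 < 6 < 7 < 8 < 9. Listing each simplex with vertices in this order, K has dimension 2 with simplices:

  0-simplices (10): [0], [1], [2], [3], [4], [5], [6], [7], [8], [9]
  1-simplices (30): (30 of them)
  2-simplices (20): (20 of them)

so the chain groups are C_0 ≅ Z^10, C_1 ≅ Z^30, C_2 ≅ Z^20.

∂_1: C_1 → C_0 sends each edge [p,q] (with p < q) to q − p.
The 10×30 boundary matrix has rank 9 and Smith normal form diag(1,1,1,1,1,1,1,1,1).

Boundary ∂_2: C_2 → C_1 sends each 2-simplex [p,q,r] to [q,r] − [p,r] + [p,q]. For instance
  ∂[0,1,2] = [1,2] − [0,2] + [0,1],
  ∂[1,6,8] = [6,8] − [1,8] + [1,6].
As a 30×20 matrix over Z this has rank 20, with invariant factors (1,1,1,1,1,1,1,1,1,1,1,1,1,1,1,1,1,1,1,2).

Computing H_k = (kernel of ∂_k) / (image of ∂_{k+1}):

  H_0: rank C_0 − rank ∂_1 = 10 − 9 = 1, and the invariant factors of ∂_1 are all 1, so H_0 ≅ Z.
  H_1: rank ker ∂_1 − rank ∂_2 = (30 − 9) − 20 = 1, and ∂_2 has invariant factor 2 > 1, so H_1 ≅ Z × Z/2.
  H_2: rank ker ∂_2 − rank ∂_3 = (20 − 20) − 0 = 0, and there is no ∂_3, so H_2 ≅ 0.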